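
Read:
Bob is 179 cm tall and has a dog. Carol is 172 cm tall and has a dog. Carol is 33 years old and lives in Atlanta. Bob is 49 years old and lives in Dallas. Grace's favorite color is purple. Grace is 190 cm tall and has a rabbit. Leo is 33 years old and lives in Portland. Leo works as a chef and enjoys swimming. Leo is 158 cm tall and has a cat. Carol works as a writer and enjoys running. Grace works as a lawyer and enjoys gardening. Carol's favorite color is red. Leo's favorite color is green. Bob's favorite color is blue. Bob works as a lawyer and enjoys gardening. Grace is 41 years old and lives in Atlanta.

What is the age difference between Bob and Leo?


|49 - 33| = 16

16


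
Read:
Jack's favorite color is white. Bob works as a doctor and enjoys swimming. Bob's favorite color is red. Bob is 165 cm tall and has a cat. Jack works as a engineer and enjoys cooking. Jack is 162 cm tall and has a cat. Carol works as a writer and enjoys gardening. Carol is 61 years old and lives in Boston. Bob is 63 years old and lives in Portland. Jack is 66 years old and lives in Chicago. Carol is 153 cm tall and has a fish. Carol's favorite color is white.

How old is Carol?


Carol is 61 years old

61


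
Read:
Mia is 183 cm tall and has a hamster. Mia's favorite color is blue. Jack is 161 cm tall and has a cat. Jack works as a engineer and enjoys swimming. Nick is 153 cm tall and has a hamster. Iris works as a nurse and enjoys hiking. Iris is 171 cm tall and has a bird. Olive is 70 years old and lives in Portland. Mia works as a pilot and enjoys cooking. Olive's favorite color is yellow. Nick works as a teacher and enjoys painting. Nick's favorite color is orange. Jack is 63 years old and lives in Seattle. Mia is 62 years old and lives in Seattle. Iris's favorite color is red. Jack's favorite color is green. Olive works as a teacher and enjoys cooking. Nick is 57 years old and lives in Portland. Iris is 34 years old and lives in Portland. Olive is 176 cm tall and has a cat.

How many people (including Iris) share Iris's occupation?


Iris is a nurse. Count = 1

1


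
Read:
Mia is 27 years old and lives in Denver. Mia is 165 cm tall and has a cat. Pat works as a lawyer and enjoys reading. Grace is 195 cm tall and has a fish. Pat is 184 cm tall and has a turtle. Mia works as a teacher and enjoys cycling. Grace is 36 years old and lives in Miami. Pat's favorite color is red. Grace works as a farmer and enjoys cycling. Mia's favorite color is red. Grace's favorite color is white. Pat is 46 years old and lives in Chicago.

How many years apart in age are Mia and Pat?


27 vs 46, diff = 19

19


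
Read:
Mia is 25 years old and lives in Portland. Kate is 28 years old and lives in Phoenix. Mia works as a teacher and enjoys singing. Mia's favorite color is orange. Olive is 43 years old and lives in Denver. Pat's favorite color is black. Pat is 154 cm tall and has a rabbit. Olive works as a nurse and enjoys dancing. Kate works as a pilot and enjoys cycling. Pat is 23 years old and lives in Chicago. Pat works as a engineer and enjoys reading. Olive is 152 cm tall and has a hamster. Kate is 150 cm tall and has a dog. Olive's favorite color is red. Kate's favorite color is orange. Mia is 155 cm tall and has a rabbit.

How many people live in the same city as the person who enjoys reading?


Person with hobby reading is Pat, city Chicago. Count = 1

1


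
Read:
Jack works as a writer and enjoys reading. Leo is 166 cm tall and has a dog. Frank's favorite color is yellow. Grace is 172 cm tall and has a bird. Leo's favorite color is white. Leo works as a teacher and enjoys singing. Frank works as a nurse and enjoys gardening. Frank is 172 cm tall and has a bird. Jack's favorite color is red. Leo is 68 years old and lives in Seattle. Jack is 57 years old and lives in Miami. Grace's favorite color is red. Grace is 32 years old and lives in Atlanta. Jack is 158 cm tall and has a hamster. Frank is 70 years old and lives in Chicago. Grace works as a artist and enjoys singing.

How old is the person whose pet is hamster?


Person with pet=hamster is Jack, age 57

57


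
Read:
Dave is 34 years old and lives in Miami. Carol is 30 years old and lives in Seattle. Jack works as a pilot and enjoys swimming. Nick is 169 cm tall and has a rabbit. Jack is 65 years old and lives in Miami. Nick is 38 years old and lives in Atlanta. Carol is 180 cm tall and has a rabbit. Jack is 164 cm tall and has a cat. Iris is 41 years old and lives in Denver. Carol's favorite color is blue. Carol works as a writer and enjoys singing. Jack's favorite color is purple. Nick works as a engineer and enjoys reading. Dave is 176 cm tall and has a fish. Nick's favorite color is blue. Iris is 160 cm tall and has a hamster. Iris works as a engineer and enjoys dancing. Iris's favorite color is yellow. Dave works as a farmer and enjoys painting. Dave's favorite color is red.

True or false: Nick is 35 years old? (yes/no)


Nick is actually 38. no

no


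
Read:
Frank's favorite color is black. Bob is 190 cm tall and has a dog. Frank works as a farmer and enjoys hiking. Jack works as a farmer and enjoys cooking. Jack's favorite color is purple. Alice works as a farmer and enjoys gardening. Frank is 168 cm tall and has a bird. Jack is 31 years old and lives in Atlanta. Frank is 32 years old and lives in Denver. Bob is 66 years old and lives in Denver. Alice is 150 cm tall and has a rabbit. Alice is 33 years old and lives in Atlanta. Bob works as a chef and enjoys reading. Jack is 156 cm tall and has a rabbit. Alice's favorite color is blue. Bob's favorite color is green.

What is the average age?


Sum=162, n=4, avg=40.5

40.5


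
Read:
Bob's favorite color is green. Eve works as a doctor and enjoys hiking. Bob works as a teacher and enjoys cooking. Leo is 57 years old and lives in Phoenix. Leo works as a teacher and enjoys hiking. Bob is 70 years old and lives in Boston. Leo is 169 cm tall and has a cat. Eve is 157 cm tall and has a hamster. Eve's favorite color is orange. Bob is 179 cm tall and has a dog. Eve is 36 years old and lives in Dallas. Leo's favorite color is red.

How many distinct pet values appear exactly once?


Unique pet values: 3

3


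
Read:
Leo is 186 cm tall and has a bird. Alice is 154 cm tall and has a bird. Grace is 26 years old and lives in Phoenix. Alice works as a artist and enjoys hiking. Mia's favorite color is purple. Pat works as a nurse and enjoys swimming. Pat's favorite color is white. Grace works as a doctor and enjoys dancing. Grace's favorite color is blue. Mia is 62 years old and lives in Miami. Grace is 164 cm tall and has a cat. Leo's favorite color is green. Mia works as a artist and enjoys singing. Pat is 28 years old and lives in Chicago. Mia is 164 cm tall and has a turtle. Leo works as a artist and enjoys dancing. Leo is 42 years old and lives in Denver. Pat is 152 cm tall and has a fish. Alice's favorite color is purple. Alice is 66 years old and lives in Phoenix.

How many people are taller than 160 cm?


Taller than 160: 3

3


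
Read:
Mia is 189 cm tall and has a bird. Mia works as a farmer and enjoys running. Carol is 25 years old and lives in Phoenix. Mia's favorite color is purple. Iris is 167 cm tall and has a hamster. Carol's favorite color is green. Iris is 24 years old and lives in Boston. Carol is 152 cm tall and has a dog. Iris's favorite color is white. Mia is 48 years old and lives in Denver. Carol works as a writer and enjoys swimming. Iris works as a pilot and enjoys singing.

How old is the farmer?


The farmer is Mia, age 48

48


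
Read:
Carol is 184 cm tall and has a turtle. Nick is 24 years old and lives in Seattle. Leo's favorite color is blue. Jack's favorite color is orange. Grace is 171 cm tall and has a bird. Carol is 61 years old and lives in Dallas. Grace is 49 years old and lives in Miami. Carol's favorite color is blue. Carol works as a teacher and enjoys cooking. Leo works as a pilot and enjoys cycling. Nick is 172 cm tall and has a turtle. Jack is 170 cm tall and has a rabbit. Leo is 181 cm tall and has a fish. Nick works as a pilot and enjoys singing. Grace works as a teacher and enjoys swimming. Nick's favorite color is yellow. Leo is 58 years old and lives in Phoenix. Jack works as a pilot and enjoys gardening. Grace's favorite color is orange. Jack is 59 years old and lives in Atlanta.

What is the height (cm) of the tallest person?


Tallest: Carol at 184 cm

184


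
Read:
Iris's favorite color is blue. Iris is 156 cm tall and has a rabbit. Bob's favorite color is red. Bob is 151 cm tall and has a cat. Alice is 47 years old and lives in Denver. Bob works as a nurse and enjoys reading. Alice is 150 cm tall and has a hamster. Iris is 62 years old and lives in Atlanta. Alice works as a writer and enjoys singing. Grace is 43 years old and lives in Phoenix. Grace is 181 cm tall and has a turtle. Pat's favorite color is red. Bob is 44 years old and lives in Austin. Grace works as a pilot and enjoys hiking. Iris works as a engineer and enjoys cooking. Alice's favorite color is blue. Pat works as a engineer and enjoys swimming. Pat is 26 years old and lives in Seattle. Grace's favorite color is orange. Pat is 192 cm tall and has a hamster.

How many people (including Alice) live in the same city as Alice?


Alice lives in Denver. Count = 1

1


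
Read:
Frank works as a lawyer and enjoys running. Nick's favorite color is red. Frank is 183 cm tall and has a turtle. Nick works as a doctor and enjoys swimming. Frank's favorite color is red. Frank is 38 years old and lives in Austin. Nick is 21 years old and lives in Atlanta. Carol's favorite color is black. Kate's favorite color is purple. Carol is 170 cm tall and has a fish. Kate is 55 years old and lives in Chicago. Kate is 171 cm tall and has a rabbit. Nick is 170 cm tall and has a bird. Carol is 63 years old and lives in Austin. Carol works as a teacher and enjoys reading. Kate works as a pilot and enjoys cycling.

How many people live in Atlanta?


Count in Atlanta: 1

1


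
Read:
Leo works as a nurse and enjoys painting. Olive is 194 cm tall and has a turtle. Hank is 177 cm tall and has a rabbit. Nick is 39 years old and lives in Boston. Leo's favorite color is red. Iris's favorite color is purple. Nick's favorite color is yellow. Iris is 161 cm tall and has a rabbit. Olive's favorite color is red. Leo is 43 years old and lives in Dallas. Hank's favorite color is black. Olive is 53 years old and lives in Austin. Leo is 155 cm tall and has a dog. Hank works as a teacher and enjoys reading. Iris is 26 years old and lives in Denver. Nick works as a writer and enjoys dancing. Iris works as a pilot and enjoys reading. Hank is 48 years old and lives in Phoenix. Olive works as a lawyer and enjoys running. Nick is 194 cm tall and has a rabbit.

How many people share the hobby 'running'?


Count: 1

1


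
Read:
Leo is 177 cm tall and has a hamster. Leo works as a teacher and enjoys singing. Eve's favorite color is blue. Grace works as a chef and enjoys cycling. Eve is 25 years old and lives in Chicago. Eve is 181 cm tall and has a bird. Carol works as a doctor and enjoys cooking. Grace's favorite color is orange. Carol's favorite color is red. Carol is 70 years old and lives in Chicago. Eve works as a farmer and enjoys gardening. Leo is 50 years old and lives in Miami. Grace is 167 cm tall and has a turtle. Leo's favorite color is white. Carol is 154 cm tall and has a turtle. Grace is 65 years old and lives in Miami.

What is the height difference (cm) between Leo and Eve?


|177 - 181| = 4

4


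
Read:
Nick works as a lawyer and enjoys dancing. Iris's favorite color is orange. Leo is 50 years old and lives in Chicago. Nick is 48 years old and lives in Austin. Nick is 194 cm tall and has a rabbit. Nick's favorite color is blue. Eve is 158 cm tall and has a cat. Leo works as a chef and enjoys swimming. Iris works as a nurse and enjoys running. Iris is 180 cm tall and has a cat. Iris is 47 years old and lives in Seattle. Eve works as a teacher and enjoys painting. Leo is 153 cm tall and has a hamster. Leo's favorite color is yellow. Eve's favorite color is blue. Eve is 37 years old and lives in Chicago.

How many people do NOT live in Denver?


Not in Denver: 4

4


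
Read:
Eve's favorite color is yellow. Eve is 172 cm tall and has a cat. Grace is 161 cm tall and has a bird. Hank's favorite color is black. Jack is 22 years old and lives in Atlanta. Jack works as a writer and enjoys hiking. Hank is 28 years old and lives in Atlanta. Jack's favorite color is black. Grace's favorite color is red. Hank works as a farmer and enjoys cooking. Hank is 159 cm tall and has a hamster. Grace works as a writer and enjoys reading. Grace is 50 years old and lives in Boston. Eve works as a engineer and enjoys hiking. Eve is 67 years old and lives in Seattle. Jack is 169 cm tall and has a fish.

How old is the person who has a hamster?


Person with hamster is Hank, age 28

28


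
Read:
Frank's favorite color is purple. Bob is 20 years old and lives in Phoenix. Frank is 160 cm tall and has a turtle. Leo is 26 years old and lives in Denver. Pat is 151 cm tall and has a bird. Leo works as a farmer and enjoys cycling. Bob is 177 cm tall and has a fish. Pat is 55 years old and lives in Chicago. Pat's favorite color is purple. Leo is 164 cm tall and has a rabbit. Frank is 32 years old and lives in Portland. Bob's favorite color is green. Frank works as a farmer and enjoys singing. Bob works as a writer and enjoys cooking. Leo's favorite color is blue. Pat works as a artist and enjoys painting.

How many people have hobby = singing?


Count: 1

1


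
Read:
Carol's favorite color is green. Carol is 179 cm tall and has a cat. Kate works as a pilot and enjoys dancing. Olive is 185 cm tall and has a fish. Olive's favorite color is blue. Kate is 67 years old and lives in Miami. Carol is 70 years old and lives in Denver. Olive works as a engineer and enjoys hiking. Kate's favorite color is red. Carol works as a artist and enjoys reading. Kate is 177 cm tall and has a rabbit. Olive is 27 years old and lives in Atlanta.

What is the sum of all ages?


67+70+27 = 164

164


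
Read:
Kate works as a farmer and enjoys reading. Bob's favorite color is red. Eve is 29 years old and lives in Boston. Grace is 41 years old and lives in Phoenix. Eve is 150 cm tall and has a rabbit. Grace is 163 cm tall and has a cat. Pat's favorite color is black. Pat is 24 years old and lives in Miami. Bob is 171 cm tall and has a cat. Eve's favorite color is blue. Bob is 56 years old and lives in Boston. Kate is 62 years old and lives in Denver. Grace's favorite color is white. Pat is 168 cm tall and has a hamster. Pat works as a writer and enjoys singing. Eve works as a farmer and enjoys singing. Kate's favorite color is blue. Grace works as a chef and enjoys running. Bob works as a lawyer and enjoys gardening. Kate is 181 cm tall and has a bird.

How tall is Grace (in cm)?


Grace is 163 cm tall

163


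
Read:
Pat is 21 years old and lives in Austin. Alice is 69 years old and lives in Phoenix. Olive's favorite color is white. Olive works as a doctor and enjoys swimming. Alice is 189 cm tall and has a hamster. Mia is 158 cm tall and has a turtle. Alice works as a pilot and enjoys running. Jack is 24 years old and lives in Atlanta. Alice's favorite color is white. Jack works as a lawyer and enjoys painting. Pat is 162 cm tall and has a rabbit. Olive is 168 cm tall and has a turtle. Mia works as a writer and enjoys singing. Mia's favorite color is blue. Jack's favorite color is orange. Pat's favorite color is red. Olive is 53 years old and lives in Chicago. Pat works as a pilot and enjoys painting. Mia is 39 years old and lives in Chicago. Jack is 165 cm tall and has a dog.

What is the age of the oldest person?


Oldest: Alice at 69

69


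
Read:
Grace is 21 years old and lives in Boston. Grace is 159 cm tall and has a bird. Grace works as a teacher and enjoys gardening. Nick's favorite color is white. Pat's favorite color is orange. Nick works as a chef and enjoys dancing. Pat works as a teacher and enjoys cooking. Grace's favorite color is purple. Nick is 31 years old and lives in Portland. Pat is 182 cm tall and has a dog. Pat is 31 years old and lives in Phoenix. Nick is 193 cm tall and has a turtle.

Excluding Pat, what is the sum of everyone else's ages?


Sum (excluding Pat): 52

52


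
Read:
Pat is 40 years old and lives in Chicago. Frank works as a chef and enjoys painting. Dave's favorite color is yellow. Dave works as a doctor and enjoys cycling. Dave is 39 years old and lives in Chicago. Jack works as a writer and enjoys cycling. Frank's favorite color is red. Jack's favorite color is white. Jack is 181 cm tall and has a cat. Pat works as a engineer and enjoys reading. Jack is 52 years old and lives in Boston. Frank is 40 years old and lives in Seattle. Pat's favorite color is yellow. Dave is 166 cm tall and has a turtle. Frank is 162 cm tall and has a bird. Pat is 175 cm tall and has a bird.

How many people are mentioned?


People: Jack, Dave, Frank, Pat. Count = 4

4


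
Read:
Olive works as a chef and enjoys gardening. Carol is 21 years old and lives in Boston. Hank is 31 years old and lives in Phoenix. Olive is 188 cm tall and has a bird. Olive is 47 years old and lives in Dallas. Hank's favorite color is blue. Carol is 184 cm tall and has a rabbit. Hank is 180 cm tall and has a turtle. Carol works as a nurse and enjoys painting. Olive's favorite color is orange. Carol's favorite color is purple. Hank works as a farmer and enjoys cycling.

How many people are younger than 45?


Filter: 2

2


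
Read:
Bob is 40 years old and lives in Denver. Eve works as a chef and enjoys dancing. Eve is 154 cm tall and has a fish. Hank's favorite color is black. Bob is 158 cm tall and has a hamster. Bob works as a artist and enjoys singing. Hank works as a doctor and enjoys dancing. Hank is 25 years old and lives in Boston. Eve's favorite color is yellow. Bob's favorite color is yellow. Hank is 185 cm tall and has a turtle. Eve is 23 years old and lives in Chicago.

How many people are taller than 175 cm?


Taller than 175: 1

1


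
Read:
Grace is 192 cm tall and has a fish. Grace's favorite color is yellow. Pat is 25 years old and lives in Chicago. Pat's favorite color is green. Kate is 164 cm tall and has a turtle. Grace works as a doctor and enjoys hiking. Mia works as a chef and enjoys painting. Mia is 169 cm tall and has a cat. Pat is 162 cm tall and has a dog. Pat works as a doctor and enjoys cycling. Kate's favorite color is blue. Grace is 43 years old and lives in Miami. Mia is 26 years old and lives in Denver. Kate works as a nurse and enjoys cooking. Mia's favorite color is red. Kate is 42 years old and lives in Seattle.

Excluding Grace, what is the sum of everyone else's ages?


Sum (excluding Grace): 93

93


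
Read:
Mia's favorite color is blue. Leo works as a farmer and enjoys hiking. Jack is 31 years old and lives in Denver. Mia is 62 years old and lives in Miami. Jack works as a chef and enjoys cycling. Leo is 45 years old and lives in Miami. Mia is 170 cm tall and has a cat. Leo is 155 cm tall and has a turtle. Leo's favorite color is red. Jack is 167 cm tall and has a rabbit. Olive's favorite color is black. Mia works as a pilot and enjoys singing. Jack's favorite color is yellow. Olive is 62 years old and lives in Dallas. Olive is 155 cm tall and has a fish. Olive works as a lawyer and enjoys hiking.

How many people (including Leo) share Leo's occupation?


Leo is a farmer. Count = 1

1


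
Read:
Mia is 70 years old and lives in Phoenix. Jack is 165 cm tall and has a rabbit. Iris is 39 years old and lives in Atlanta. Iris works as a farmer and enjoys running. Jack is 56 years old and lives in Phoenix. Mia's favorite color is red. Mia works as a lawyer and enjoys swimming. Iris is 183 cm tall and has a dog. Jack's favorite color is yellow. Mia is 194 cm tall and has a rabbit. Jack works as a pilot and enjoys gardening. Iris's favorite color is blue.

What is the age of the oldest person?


Oldest: Mia at 70

70


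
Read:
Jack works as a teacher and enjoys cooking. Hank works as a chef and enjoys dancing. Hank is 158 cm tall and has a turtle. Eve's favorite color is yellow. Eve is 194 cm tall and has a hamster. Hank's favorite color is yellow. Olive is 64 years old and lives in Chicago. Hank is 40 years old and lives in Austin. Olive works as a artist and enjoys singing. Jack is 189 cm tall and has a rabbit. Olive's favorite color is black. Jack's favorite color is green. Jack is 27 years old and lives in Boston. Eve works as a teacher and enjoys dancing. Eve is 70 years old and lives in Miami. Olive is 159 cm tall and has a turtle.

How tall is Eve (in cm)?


Eve is 194 cm tall

194


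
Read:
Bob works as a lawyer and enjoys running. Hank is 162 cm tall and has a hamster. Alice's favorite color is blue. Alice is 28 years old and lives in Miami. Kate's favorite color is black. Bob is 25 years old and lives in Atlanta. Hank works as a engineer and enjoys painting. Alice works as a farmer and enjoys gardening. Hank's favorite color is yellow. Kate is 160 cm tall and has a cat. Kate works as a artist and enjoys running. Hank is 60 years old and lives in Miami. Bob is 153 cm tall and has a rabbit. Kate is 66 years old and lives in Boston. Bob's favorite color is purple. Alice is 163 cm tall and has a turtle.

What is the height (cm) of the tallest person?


Tallest: Alice at 163 cm

163


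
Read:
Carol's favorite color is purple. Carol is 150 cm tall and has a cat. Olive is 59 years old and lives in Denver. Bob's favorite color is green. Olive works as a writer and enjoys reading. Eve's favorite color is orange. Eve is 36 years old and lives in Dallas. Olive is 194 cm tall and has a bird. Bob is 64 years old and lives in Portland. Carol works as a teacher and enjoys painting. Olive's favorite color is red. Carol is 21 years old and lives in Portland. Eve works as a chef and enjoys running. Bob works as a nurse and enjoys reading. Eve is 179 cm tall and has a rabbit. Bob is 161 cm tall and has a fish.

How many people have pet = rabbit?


Count: 1

1


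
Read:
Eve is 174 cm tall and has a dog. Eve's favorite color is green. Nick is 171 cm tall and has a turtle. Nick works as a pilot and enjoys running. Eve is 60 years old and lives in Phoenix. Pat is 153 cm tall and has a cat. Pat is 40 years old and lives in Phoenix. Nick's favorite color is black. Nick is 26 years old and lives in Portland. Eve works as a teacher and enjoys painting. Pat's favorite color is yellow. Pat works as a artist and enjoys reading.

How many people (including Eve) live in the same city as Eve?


Eve lives in Phoenix. Count = 2

2


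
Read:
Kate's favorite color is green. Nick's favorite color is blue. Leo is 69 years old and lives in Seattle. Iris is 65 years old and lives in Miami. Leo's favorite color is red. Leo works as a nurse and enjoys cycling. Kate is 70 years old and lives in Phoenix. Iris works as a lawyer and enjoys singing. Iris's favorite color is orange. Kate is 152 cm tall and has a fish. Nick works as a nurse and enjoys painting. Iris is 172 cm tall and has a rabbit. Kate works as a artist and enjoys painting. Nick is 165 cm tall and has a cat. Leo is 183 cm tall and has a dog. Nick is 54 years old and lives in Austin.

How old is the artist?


The artist is Kate, age 70

70


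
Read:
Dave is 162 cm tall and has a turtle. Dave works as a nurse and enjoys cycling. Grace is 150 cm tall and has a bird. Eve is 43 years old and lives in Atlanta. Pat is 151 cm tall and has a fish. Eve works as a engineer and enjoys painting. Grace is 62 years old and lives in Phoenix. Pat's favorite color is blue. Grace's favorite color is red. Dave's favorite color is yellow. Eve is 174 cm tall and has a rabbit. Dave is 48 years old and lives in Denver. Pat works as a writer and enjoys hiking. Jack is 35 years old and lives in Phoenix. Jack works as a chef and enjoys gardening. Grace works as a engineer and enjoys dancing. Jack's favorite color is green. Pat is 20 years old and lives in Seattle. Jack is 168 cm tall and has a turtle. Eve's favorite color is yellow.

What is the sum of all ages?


35+48+62+20+43 = 208

208


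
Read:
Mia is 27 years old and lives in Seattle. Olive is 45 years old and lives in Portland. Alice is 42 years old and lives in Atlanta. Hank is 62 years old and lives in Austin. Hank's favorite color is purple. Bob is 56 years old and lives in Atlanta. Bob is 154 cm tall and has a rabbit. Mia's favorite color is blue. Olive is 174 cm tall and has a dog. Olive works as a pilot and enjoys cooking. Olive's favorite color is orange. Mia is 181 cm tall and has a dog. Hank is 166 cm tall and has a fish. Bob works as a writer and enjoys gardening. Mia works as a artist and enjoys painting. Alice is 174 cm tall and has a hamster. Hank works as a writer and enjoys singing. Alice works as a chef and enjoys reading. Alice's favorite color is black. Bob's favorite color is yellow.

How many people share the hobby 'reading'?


Count: 1

1


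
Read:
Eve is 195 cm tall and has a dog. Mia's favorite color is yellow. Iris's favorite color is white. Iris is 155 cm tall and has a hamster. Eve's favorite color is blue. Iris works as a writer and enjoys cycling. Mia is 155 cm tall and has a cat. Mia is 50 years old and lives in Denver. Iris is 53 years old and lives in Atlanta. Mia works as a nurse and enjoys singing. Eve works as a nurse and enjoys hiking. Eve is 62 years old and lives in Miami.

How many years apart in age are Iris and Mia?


53 vs 50, diff = 3

3


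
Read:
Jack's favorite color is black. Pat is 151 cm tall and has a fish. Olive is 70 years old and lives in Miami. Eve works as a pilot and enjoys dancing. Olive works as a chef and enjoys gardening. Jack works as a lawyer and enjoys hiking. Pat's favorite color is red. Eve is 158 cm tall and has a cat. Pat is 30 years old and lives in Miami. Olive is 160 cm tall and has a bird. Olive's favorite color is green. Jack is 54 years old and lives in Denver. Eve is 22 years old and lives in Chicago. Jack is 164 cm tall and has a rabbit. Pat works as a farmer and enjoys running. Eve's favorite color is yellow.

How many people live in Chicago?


Count in Chicago: 1

1


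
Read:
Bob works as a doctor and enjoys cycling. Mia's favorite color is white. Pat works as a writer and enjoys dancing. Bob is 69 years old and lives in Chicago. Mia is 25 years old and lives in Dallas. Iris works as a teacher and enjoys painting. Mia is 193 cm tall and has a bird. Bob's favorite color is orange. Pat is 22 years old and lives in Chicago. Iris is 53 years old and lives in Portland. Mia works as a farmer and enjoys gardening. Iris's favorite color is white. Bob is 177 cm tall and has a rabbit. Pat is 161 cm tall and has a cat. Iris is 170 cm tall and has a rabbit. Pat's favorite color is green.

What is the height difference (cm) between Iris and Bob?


|170 - 177| = 7

7


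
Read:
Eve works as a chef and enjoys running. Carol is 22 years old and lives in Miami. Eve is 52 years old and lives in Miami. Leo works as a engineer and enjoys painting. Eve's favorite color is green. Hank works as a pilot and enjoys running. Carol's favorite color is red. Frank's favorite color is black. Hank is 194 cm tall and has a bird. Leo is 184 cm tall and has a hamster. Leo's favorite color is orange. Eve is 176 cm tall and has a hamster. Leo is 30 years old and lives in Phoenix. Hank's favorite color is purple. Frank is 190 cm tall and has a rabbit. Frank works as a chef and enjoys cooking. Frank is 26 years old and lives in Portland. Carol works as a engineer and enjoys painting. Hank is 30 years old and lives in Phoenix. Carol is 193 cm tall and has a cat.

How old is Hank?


Hank is 30 years old

30


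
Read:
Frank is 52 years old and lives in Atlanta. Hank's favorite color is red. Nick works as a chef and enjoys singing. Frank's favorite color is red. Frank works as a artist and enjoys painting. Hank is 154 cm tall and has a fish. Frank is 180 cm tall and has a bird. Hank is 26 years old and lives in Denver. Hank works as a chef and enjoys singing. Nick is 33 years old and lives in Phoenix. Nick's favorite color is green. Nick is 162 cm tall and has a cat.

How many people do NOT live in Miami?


Not in Miami: 3

3


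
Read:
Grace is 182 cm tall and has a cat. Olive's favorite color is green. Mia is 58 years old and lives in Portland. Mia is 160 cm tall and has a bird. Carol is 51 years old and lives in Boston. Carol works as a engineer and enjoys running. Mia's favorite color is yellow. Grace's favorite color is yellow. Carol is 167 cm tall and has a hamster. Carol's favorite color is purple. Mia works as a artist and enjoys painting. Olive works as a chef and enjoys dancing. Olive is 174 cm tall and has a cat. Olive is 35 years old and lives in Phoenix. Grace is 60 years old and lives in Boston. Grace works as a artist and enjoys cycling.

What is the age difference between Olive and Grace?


|35 - 60| = 25

25


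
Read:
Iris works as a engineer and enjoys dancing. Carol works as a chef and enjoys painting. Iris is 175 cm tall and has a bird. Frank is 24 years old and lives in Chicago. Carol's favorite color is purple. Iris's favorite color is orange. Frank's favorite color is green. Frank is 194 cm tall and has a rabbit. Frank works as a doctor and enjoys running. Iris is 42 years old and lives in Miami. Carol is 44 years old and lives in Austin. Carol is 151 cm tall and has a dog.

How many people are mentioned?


People: Carol, Iris, Frank. Count = 3

3


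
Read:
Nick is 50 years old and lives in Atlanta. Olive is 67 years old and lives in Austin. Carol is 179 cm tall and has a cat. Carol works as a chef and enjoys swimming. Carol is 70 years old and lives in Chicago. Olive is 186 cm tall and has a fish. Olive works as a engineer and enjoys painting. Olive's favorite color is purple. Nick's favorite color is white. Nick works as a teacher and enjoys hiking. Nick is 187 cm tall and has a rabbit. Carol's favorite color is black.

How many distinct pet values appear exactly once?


Unique pet values: 3

3


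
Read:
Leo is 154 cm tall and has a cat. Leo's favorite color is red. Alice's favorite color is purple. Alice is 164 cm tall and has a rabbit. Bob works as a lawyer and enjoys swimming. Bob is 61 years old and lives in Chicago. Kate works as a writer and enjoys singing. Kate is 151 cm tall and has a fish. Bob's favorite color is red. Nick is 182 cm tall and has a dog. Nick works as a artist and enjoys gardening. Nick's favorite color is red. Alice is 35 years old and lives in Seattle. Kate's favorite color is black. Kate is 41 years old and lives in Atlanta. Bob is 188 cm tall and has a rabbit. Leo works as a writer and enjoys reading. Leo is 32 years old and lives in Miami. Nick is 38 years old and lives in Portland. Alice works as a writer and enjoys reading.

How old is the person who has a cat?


Person with cat is Leo, age 32

32


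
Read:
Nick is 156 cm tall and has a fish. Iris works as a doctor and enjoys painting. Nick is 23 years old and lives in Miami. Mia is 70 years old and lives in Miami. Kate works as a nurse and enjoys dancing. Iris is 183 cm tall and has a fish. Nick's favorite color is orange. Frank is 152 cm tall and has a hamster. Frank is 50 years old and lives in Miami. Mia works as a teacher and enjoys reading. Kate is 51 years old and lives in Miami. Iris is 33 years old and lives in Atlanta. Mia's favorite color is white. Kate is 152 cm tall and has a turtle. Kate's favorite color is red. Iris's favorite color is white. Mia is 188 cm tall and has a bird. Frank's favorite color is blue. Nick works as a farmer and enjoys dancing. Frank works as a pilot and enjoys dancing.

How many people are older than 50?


Filter: 2

2


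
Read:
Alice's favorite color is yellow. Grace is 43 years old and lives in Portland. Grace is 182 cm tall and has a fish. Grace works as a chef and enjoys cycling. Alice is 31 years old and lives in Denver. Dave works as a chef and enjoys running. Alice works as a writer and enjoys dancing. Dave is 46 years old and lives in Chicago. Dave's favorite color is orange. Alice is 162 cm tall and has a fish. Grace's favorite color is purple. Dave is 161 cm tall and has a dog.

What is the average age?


Sum=120, n=3, avg=40

40


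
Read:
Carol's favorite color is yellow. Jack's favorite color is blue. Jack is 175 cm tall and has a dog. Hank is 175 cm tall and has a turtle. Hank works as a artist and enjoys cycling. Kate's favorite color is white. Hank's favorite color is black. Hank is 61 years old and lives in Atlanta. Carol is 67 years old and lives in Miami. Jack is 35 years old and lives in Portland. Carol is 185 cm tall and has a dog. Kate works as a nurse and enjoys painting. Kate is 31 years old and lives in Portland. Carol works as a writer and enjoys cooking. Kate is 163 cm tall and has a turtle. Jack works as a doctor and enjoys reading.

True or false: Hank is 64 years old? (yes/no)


Hank is actually 61. no

no


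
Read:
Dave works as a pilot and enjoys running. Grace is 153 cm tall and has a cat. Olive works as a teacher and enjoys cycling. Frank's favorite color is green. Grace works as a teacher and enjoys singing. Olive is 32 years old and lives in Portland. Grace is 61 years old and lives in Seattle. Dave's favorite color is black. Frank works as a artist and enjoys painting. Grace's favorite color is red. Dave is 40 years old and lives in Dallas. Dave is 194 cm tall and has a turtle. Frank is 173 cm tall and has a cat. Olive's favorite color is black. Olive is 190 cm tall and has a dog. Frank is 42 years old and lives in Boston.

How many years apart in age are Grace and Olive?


61 vs 32, diff = 29

29


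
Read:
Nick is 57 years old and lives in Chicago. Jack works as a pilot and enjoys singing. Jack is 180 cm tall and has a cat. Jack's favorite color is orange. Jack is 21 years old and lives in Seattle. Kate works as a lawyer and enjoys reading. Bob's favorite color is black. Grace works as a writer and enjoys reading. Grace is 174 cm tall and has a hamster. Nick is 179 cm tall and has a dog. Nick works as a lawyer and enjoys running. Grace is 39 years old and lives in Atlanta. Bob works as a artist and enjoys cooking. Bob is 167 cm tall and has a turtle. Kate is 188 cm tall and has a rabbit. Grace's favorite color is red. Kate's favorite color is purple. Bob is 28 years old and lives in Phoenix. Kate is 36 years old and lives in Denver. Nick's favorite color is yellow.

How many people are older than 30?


Filter: 3

3


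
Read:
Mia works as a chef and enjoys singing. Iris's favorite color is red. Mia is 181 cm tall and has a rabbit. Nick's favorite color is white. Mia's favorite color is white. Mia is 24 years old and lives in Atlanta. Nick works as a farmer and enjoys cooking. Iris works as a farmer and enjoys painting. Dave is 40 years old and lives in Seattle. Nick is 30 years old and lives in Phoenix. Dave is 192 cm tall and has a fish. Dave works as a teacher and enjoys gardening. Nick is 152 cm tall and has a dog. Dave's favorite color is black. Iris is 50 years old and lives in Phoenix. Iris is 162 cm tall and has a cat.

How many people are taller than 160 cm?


Taller than 160: 3

3


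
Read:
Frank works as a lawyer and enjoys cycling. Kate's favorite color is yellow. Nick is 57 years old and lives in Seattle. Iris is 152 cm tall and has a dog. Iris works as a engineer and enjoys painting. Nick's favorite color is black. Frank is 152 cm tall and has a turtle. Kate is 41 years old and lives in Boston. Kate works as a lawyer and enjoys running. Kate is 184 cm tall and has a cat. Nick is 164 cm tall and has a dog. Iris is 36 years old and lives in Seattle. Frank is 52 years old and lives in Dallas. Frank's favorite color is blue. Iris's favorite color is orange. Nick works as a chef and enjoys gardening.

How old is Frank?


Frank is 52 years old

52


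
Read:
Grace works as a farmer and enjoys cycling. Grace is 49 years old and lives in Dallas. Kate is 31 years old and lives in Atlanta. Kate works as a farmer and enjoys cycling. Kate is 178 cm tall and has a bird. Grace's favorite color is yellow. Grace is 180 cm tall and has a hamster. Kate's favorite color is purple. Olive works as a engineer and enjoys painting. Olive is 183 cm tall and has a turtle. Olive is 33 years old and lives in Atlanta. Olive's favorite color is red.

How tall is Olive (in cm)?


Olive is 183 cm tall

183


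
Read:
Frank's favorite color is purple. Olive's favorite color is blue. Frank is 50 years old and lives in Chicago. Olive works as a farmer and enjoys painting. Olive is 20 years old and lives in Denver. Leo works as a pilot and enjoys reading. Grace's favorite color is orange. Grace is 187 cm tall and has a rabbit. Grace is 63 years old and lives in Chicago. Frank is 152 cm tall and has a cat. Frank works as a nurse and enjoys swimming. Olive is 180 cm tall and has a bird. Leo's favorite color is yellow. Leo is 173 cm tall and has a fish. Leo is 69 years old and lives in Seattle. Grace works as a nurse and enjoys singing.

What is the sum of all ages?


20+69+50+63 = 202

202


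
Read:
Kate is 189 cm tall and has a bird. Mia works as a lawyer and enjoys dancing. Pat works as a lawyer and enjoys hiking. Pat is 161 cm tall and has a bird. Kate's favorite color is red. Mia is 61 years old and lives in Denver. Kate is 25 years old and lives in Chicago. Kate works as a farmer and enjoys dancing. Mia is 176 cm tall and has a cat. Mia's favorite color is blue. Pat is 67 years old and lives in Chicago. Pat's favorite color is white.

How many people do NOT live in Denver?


Not in Denver: 2

2


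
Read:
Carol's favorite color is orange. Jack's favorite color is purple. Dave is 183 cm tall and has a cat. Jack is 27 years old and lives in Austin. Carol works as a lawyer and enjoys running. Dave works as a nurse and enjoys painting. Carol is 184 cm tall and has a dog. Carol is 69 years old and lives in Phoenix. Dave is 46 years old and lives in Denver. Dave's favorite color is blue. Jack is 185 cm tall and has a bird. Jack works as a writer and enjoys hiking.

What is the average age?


Sum=142, n=3, avg=47.33

47.33


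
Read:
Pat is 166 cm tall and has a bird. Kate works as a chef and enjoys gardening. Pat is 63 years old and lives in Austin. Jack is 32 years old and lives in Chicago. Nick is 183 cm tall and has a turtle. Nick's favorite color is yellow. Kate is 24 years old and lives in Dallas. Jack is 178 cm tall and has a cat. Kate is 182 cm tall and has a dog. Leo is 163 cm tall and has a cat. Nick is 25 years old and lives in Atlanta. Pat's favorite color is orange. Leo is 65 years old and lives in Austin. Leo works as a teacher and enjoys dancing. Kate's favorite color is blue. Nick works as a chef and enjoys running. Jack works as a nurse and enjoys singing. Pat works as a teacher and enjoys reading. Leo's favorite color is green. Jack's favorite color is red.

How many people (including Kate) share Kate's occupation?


Kate is a chef. Count = 2

2


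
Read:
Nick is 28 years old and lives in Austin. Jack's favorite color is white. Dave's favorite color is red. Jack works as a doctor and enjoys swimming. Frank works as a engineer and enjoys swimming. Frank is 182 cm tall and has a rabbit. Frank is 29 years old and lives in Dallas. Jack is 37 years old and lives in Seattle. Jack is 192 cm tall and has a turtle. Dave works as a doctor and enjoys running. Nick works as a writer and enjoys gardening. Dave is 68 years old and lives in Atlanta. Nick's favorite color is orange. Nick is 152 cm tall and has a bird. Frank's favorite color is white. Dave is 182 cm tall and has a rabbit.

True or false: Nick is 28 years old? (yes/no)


Nick is actually 28. yes

yes


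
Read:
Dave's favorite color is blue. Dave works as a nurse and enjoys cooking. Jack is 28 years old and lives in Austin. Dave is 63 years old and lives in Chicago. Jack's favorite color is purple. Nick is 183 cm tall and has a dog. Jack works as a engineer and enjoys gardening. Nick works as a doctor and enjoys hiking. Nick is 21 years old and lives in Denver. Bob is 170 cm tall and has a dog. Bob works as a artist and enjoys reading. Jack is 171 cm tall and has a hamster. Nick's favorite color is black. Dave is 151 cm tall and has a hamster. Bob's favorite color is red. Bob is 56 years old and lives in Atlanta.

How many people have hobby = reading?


Count: 1

1
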